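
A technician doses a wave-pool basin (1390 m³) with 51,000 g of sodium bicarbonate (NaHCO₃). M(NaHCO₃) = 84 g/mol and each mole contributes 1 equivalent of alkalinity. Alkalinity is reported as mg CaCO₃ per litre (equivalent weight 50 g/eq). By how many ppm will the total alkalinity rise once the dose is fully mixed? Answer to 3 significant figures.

21.8 ppm

Volume: 1390 m³ = 1,390,000 L.
Moles of NaHCO₃: 51,000 g ÷ 84 g/mol = 607.1 mol → 607.1 eq of alkalinity.
As CaCO₃: 607.1 eq × 50 g/eq = 30,360 g.
Rise: 30,360 g / 1,390,000 L × 1000 = 21.84 mg/L.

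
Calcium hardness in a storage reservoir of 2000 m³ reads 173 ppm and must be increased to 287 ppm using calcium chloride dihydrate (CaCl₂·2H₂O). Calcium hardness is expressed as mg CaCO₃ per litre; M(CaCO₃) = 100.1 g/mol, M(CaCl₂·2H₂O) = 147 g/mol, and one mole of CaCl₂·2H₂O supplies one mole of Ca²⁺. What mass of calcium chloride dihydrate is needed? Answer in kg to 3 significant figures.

335 kg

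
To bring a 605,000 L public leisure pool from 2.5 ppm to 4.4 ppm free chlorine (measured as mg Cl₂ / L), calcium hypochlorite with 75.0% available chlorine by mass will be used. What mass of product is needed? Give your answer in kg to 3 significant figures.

Chlorine deficit: 4.4 − 2.5 = 1.9 ppm = 1.9 mg/L as Cl₂.
Cl₂ equivalent needed: 1.9 mg/L × 605,000 L = 1,150,000 mg = 1150 g.
Product at 75.0% available chlorine: 1150 / 0.75 = 1533 g.

1.53 kg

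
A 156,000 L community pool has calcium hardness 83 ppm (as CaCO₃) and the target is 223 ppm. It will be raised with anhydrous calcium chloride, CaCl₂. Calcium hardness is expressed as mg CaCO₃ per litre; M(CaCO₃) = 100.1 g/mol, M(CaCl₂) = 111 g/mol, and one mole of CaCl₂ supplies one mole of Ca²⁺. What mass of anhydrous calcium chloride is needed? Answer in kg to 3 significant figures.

Hardness to add: (223 − 83) = 140 mg/L as CaCO₃ × 156,000 L = 21,840 g as CaCO₃.
Moles of Ca²⁺ (1 mol Ca²⁺ ≡ 1 mol CaCO₃): 21,840 / 100.1 g/mol = 218.2 mol.
Mass of CaCl₂: 218.2 × 111 = 24,220 g.

24.2 kg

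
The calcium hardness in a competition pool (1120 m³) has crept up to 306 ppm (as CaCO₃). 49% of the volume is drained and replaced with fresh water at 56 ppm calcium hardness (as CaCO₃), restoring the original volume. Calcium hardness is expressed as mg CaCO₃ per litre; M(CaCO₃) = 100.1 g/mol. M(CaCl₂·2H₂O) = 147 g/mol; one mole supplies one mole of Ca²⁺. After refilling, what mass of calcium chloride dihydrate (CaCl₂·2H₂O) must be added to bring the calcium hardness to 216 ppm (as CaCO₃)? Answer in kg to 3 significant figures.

53.5 kg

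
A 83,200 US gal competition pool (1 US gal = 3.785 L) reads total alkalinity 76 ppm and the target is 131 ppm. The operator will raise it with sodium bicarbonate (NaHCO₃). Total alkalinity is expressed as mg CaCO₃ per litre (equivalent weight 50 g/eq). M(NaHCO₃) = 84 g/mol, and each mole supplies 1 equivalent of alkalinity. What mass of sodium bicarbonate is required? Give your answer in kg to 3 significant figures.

Volume: 83,200 US gal × 3.785 L/gal = 314,912 L.
Alkalinity to add: (131 − 76) = 55 mg/L as CaCO₃ × 314,912 L = 17,320 g as CaCO₃.
Equivalents: 17,320 g ÷ 50 g/eq = 346.4 eq.
NaHCO₃ supplies 1 eq per mole → 346.4 mol.
Mass: 346.4 mol × 84 g/mol = 29,100 g.

29.1 kg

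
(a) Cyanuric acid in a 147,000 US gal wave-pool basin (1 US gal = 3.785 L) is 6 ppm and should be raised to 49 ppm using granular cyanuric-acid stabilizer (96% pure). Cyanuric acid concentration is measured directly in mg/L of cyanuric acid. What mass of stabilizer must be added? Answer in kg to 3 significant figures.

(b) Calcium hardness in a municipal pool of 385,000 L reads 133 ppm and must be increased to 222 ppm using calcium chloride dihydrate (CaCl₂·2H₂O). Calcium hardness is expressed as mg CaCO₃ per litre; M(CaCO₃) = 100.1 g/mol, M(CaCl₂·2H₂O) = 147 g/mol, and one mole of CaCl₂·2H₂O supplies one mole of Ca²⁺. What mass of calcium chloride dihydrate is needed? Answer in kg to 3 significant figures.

(a) 24.9 kg; (b) 50.3 kg

(a) Volume: 147,000 US gal × 3.785 L/gal = 556,395 L.
(a) CYA to add: (49 − 6) = 43 mg/L × 556,395 L = 23,920 g cyanuric acid.
(a) At 96% purity: 23,920 / 0.96 = 24,920 g product.

(b) Hardness to add: (222 − 133) = 89 mg/L as CaCO₃ × 385,000 L = 34,260 g as CaCO₃.
(b) Moles of Ca²⁺ (1 mol Ca²⁺ ≡ 1 mol CaCO₃): 34,260 / 100.1 g/mol = 342.3 mol.
(b) Mass of CaCl₂·2H₂O: 342.3 × 147 = 50,320 g.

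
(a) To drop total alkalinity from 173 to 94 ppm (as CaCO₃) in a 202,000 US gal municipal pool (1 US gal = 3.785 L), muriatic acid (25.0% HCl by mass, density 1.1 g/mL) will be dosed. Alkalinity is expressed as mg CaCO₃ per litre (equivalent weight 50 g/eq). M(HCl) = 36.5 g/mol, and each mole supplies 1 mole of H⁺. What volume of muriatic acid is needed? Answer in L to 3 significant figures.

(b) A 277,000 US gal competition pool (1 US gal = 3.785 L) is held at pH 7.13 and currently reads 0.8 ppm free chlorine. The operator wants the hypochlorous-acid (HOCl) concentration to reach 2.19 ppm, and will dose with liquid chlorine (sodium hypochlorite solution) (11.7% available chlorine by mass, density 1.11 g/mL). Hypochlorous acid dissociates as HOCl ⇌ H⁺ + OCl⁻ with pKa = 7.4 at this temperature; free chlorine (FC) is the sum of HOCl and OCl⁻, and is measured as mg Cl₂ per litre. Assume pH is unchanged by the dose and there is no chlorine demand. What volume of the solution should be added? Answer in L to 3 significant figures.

(a) Volume: 202,000 US gal × 3.785 L/gal = 764,570 L.
(a) Alkalinity to neutralize: (173 − 94) = 79 mg/L as CaCO₃ × 764,570 L = 60,400 g as CaCO₃.
(a) Equivalents of H⁺ required: 60,400 ÷ 50 g/eq = 1208 eq = 1208 mol HCl.
(a) Mass of HCl: 1208 × 36.5 = 44,090 g.
(a) Mass of 25.0% solution: 44,090 / 0.25 = 176,400 g.
(a) Volume: 176,400 g ÷ 1.1 g/mL = 160,300 mL.

(b) Volume: 277,000 US gal × 3.785 L/gal = 1,048,445 L.
(b) [OCl⁻]/[HOCl] = 10^(pH − pKa) = 10^(7.13 − 7.4) = 0.537; fraction as HOCl = 1/(1 + 0.537) = 0.6506.
(b) Free chlorine required for 2.19 ppm HOCl: 2.19 / 0.6506 = 3.366 ppm.
(b) FC to add: 3.366 − 0.8 = 2.566 mg/L as Cl₂.
(b) Cl₂ equivalent: 2.566 mg/L × 1,048,445 L = 2690 g.
(b) Product at 11.7% available Cl: 2690 / 0.117 = 22,990 g.
(b) Volume: 22,990 g ÷ 1.11 g/mL = 20,720 mL.

(a) 160 L; (b) 20.7 L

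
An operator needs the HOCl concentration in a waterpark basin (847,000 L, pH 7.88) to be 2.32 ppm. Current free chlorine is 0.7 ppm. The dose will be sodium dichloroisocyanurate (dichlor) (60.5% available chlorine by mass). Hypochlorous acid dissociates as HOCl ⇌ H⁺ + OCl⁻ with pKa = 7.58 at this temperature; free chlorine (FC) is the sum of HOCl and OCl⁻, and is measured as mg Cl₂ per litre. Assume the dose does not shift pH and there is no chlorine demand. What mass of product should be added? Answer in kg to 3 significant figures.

[OCl⁻]/[HOCl] = 10^(pH − pKa) = 10^(7.88 − 7.58) = 1.995; fraction as HOCl = 1/(1 + 1.995) = 0.3339.
Free chlorine required for 2.32 ppm HOCl: 2.32 / 0.3339 = 6.949 ppm.
FC to add: 6.949 − 0.7 = 6.249 mg/L as Cl₂.
Cl₂ equivalent: 6.249 mg/L × 847,000 L = 5293 g.
Product at 60.5% available Cl: 5293 / 0.605 = 8749 g.

8.75 kg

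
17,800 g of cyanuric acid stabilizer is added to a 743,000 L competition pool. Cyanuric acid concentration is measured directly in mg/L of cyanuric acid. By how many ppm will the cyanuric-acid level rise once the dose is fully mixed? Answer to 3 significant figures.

Rise: 17,800 g / 743,000 L × 1000 = 23.96 mg/L.

24.0 ppm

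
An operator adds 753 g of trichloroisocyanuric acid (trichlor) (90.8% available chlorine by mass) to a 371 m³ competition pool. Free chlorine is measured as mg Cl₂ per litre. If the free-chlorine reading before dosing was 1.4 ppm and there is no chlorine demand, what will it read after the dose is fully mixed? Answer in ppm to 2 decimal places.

Volume: 371 m³ = 371,000 L.
Available chlorine delivered: 753 g × 0.908 = 683.7 g as Cl₂.
Concentration rise: 683.7 g / 371,000 L = 1.843 mg/L = 1.84 ppm.
Final FC: 1.4 + 1.84 = 3.24 ppm.

3.24 ppm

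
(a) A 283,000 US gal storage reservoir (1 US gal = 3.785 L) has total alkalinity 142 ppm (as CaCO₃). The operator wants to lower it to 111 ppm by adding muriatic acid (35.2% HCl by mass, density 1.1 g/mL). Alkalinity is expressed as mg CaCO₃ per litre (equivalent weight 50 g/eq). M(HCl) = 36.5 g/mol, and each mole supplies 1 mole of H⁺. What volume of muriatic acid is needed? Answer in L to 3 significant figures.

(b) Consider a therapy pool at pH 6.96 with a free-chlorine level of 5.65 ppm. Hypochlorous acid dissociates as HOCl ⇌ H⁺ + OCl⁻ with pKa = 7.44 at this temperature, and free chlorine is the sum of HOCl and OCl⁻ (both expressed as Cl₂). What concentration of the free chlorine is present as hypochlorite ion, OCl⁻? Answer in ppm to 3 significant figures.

(a) Volume: 283,000 US gal × 3.785 L/gal = 1,071,155 L.
(a) Alkalinity to neutralize: (142 − 111) = 31 mg/L as CaCO₃ × 1,071,155 L = 33,210 g as CaCO₃.
(a) Equivalents of H⁺ required: 33,210 ÷ 50 g/eq = 664.1 eq = 664.1 mol HCl.
(a) Mass of HCl: 664.1 × 36.5 = 24,240 g.
(a) Mass of 35.2% solution: 24,240 / 0.352 = 68,860 g.
(a) Volume: 68,860 g ÷ 1.1 g/mL = 62,600 mL.

(b) [OCl⁻]/[HOCl] = 10^(pH − pKa) = 10^(6.96 − 7.44) = 10^-0.48 = 0.3311.
(b) Fraction as HOCl = 1 / (1 + 0.3311) = 0.7512.
(b) OCl⁻ = (1 − 0.7512) × 5.65 ppm = 1.405 ppm.

(a) 62.6 L; (b) 1.41 ppm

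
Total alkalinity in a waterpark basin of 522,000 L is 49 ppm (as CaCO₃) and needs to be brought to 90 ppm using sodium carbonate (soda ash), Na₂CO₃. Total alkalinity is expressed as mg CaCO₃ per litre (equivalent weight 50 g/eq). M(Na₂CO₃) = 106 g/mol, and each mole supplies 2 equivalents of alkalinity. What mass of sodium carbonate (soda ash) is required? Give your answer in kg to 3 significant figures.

22.7 kg

Alkalinity to add: (90 − 49) = 41 mg/L as CaCO₃ × 522,000 L = 21,400 g as CaCO₃.
Equivalents: 21,400 g ÷ 50 g/eq = 428 eq.
Each mole of Na₂CO₃ supplies 2 eq, so 428 / 2 = 214 mol.
Mass: 214 mol × 106 g/mol = 22,690 g.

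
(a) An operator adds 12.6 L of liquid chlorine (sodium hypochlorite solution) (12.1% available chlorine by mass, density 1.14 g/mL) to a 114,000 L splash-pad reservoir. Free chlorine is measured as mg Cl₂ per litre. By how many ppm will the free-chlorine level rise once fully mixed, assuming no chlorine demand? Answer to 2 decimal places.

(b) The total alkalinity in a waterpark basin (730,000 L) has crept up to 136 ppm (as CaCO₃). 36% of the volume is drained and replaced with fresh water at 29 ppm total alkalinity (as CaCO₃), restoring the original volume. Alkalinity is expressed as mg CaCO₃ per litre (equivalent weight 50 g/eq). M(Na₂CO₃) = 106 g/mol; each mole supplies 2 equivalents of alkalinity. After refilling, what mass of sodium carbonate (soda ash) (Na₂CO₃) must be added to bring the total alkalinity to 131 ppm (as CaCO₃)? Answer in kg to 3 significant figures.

(a) 15.25 ppm; (b) 25.9 kg

(a) Mass of solution: 12.6 L × 1000 mL/L × 1.14 g/mL = 14,360 g.
(a) Available chlorine delivered: 14,360 g × 0.121 = 1738 g as Cl₂.
(a) Concentration rise: 1738 g / 114,000 L = 15.25 mg/L = 15.25 ppm.

(b) After draining 36% and refilling: 136 × 0.64 + 29 × 0.36 = 97.48 ppm.
(b) Deficit to target: 131 − 97.48 = 33.52 mg/L.
(b) As CaCO₃: 33.52 mg/L × 730,000 L = 24,470 g; ÷ 50 g/eq ÷ 2 = 244.7 mol Na₂CO₃.
(b) Mass: 244.7 × 106 = 25,940 g.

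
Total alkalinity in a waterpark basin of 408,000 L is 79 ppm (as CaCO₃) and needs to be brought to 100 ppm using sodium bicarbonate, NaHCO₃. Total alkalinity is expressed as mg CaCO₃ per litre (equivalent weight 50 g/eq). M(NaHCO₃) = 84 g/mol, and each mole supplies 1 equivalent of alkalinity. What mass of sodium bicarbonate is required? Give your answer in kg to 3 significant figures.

14.4 kg

Alkalinity to add: (100 − 79) = 21 mg/L as CaCO₃ × 408,000 L = 8568 g as CaCO₃.
Equivalents: 8568 g ÷ 50 g/eq = 171.4 eq.
NaHCO₃ supplies 1 eq per mole → 171.4 mol.
Mass: 171.4 mol × 84 g/mol = 14,390 g.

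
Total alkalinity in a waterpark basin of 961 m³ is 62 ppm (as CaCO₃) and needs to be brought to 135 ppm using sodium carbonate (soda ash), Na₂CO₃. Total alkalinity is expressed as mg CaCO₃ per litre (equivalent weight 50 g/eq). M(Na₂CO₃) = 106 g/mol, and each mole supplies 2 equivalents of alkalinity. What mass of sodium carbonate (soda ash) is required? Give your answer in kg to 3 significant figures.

74.4 kg

Volume: 961 m³ = 961,000 L.
Alkalinity to add: (135 − 62) = 73 mg/L as CaCO₃ × 961,000 L = 70,150 g as CaCO₃.
Equivalents: 70,150 g ÷ 50 g/eq = 1403 eq.
Each mole of Na₂CO₃ supplies 2 eq, so 1403 / 2 = 701.5 mol.
Mass: 701.5 mol × 106 g/mol = 74,360 g.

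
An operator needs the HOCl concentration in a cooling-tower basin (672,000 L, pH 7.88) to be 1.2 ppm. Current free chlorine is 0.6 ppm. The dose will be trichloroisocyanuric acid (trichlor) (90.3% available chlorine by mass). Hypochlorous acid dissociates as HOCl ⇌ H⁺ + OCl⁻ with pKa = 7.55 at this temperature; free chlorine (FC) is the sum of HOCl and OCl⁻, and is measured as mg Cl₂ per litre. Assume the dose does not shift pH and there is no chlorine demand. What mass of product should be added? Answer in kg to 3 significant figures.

[OCl⁻]/[HOCl] = 10^(pH − pKa) = 10^(7.88 − 7.55) = 2.138; fraction as HOCl = 1/(1 + 2.138) = 0.3187.
Free chlorine required for 1.2 ppm HOCl: 1.2 / 0.3187 = 3.766 ppm.
FC to add: 3.766 − 0.6 = 3.166 mg/L as Cl₂.
Cl₂ equivalent: 3.166 mg/L × 672,000 L = 2127 g.
Product at 90.3% available Cl: 2127 / 0.903 = 2356 g.

2.36 kg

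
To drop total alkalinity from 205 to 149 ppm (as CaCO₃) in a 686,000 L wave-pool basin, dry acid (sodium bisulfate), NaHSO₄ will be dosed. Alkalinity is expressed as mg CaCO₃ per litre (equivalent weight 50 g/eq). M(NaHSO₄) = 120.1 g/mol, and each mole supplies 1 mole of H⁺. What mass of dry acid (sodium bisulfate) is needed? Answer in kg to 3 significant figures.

Alkalinity to neutralize: (205 − 149) = 56 mg/L as CaCO₃ × 686,000 L = 38,420 g as CaCO₃.
Equivalents of H⁺ required: 38,420 ÷ 50 g/eq = 768.3 eq = 768.3 mol NaHSO₄.
Mass of NaHSO₄: 768.3 × 120.1 = 92,280 g.

92.3 kg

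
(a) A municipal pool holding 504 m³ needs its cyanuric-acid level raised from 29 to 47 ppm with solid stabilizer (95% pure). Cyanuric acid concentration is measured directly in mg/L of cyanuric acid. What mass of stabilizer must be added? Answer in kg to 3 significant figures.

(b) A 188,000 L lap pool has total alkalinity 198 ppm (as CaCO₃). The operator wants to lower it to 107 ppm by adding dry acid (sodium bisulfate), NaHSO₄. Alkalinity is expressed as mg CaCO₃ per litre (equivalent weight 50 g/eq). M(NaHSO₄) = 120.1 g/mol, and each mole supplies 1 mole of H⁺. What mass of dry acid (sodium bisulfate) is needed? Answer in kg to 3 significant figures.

(a) Volume: 504 m³ = 504,000 L.
(a) CYA to add: (47 − 29) = 18 mg/L × 504,000 L = 9072 g cyanuric acid.
(a) At 95% purity: 9072 / 0.95 = 9549 g product.

(b) Alkalinity to neutralize: (198 − 107) = 91 mg/L as CaCO₃ × 188,000 L = 17,110 g as CaCO₃.
(b) Equivalents of H⁺ required: 17,110 ÷ 50 g/eq = 342.2 eq = 342.2 mol NaHSO₄.
(b) Mass of NaHSO₄: 342.2 × 120.1 = 41,090 g.

(a) 9.55 kg; (b) 41.1 kg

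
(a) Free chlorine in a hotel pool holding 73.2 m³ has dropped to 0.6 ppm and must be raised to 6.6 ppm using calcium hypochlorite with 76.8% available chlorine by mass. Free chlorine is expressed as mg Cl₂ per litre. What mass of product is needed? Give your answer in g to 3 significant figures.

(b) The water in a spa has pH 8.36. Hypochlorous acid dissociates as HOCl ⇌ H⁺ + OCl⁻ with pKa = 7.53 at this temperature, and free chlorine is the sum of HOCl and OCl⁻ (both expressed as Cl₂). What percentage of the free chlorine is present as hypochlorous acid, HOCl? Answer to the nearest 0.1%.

(a) 572 g; (b) 12.9%

(a) Volume: 73.2 m³ = 73,200 L.
(a) Chlorine deficit: 6.6 − 0.6 = 6 ppm = 6 mg/L as Cl₂.
(a) Cl₂ equivalent needed: 6 mg/L × 73,200 L = 439,200 mg = 439.2 g.
(a) Product at 76.8% available chlorine: 439.2 / 0.768 = 571.9 g.

(b) [OCl⁻]/[HOCl] = 10^(pH − pKa) = 10^(8.36 − 7.53) = 10^0.83 = 6.761.
(b) Fraction as HOCl = 1 / (1 + 6.761) = 0.1289.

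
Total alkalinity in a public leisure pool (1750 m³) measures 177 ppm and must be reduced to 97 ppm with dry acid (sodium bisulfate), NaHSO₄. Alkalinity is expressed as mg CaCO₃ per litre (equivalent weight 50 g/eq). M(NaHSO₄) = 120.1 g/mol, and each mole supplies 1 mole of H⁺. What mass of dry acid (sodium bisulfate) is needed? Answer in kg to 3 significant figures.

Volume: 1750 m³ = 1,750,000 L.
Alkalinity to neutralize: (177 − 97) = 80 mg/L as CaCO₃ × 1,750,000 L = 140,000 g as CaCO₃.
Equivalents of H⁺ required: 140,000 ÷ 50 g/eq = 2800 eq = 2800 mol NaHSO₄.
Mass of NaHSO₄: 2800 × 120.1 = 336,300 g.

336 kg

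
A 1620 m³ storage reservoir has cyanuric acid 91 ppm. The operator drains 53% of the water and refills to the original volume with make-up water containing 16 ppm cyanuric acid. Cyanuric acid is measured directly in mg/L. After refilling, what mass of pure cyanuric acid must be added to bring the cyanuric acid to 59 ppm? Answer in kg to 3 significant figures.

Volume: 1620 m³ = 1,620,000 L.
After draining 53% and refilling: 91 × 0.47 + 16 × 0.53 = 51.25 ppm.
Deficit to target: 59 − 51.25 = 7.75 mg/L.
Mass: 7.75 mg/L × 1,620,000 L = 12,560 g cyanuric acid.

12.6 kg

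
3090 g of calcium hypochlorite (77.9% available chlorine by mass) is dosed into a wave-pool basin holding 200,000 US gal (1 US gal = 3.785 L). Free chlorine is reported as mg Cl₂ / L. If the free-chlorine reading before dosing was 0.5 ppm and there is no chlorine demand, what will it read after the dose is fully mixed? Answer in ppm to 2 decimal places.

3.68 ppm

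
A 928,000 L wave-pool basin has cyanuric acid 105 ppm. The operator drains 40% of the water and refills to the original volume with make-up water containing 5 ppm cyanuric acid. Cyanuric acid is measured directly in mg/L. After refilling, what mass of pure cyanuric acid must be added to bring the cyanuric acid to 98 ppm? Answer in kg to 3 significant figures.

30.6 kg

After draining 40% and refilling: 105 × 0.60 + 5 × 0.40 = 65 ppm.
Deficit to target: 98 − 65 = 33 mg/L.
Mass: 33 mg/L × 928,000 L = 30,620 g cyanuric acid.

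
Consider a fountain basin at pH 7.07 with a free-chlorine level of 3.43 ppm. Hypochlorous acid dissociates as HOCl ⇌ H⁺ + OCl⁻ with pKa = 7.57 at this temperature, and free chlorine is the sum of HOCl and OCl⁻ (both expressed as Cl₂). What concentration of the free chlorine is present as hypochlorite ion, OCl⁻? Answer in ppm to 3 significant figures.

0.824 ppm

[OCl⁻]/[HOCl] = 10^(pH − pKa) = 10^(7.07 − 7.57) = 10^-0.50 = 0.3162.
Fraction as HOCl = 1 / (1 + 0.3162) = 0.7597.
OCl⁻ = (1 − 0.7597) × 3.43 ppm = 0.8241 ppm.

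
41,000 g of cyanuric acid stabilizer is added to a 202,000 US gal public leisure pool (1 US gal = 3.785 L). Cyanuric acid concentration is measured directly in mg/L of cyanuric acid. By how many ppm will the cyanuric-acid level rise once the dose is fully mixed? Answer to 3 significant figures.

Volume: 202,000 US gal × 3.785 L/gal = 764,570 L.
Rise: 41,000 g / 764,570 L × 1000 = 53.62 mg/L.

53.6 ppm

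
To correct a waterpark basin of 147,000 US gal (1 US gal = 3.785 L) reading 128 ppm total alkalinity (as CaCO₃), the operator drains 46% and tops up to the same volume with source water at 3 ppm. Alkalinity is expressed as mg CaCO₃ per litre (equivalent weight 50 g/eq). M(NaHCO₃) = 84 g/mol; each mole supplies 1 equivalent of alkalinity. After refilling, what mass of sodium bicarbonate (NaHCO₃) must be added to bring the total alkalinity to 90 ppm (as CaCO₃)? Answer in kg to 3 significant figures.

18.2 kg

Volume: 147,000 US gal × 3.785 L/gal = 556,395 L.
After draining 46% and refilling: 128 × 0.54 + 3 × 0.46 = 70.5 ppm.
Deficit to target: 90 − 70.5 = 19.5 mg/L.
As CaCO₃: 19.5 mg/L × 556,395 L = 10,850 g; ÷ 50 g/eq ÷ 1 = 217 mol NaHCO₃.
Mass: 217 × 84 = 18,230 g.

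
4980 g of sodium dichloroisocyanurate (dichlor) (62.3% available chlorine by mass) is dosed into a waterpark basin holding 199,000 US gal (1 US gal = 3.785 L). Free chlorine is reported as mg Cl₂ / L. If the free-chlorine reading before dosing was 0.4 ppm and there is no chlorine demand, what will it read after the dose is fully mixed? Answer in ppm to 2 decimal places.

4.52 ppm

Volume: 199,000 US gal × 3.785 L/gal = 753,215 L.
Available chlorine delivered: 4980 g × 0.623 = 3103 g as Cl₂.
Concentration rise: 3103 g / 753,215 L = 4.119 mg/L = 4.12 ppm.
Final FC: 0.4 + 4.12 = 4.52 ppm.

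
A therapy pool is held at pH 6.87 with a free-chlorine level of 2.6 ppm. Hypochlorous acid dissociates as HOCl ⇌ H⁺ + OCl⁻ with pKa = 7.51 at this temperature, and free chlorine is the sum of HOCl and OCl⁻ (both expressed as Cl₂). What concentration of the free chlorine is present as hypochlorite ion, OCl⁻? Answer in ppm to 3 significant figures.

0.485 ppm

[OCl⁻]/[HOCl] = 10^(pH − pKa) = 10^(6.87 − 7.51) = 10^-0.64 = 0.2291.
Fraction as HOCl = 1 / (1 + 0.2291) = 0.8136.
OCl⁻ = (1 − 0.8136) × 2.6 ppm = 0.4846 ppm.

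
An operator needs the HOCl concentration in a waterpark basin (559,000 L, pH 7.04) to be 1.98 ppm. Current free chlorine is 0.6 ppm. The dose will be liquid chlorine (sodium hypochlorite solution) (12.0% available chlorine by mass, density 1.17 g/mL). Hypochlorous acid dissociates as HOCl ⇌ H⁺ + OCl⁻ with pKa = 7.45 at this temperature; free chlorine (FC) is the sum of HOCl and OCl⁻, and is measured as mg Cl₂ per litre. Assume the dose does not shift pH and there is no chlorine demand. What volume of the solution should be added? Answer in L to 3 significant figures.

8.56 L

[OCl⁻]/[HOCl] = 10^(pH − pKa) = 10^(7.04 − 7.45) = 0.389; fraction as HOCl = 1/(1 + 0.389) = 0.7199.
Free chlorine required for 1.98 ppm HOCl: 1.98 / 0.7199 = 2.75 ppm.
FC to add: 2.75 − 0.6 = 2.15 mg/L as Cl₂.
Cl₂ equivalent: 2.15 mg/L × 559,000 L = 1202 g.
Product at 12.0% available Cl: 1202 / 0.12 = 10,020 g.
Volume: 10,020 g ÷ 1.17 g/mL = 8561 mL.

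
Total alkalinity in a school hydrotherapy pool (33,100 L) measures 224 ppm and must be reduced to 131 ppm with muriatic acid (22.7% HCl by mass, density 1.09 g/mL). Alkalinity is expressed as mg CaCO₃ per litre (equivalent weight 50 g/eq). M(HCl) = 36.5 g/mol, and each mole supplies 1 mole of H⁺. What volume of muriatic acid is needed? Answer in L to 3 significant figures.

Alkalinity to neutralize: (224 − 131) = 93 mg/L as CaCO₃ × 33,100 L = 3078 g as CaCO₃.
Equivalents of H⁺ required: 3078 ÷ 50 g/eq = 61.57 eq = 61.57 mol HCl.
Mass of HCl: 61.57 × 36.5 = 2247 g.
Mass of 22.7% solution: 2247 / 0.227 = 9899 g.
Volume: 9899 g ÷ 1.09 g/mL = 9082 mL.

9.08 L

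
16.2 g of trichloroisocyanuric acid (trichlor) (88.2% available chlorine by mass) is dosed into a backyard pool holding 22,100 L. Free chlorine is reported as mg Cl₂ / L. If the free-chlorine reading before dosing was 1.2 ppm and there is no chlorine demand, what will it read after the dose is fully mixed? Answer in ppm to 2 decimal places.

Available chlorine delivered: 16.2 g × 0.882 = 14.29 g as Cl₂.
Concentration rise: 14.29 g / 22,100 L = 0.6465 mg/L = 0.65 ppm.
Final FC: 1.2 + 0.65 = 1.85 ppm.

1.85 ppm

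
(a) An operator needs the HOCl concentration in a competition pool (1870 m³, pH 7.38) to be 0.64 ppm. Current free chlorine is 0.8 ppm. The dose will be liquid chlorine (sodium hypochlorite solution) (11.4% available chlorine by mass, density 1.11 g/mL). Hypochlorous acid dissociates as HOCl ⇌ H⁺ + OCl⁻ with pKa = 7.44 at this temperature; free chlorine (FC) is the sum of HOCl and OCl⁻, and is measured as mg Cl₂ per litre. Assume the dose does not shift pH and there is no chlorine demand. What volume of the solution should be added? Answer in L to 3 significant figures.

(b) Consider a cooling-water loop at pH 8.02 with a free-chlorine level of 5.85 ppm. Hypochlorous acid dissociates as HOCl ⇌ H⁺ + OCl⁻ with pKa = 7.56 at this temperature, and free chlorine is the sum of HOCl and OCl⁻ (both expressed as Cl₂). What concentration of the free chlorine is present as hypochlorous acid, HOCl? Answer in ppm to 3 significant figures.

(a) Volume: 1870 m³ = 1,870,000 L.
(a) [OCl⁻]/[HOCl] = 10^(pH − pKa) = 10^(7.38 − 7.44) = 0.871; fraction as HOCl = 1/(1 + 0.871) = 0.5345.
(a) Free chlorine required for 0.64 ppm HOCl: 0.64 / 0.5345 = 1.197 ppm.
(a) FC to add: 1.197 − 0.8 = 0.3974 mg/L as Cl₂.
(a) Cl₂ equivalent: 0.3974 mg/L × 1,870,000 L = 743.2 g.
(a) Product at 11.4% available Cl: 743.2 / 0.114 = 6519 g.
(a) Volume: 6519 g ÷ 1.11 g/mL = 5873 mL.

(b) [OCl⁻]/[HOCl] = 10^(pH − pKa) = 10^(8.02 − 7.56) = 10^0.46 = 2.884.
(b) Fraction as HOCl = 1 / (1 + 2.884) = 0.2575.
(b) HOCl = 0.2575 × 5.85 ppm = 1.506 ppm.

(a) 5.87 L; (b) 1.51 ppm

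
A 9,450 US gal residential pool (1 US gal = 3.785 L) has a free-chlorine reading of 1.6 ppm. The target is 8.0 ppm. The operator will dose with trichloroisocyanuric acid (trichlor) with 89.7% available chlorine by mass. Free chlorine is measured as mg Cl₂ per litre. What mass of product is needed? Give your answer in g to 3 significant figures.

255 g

Volume: 9,450 US gal × 3.785 L/gal = 35,768 L.
Chlorine deficit: 8.0 − 1.6 = 6.4 ppm = 6.4 mg/L as Cl₂.
Cl₂ equivalent needed: 6.4 mg/L × 35,768 L = 228,900 mg = 228.9 g.
Product at 89.7% available chlorine: 228.9 / 0.897 = 255.2 g.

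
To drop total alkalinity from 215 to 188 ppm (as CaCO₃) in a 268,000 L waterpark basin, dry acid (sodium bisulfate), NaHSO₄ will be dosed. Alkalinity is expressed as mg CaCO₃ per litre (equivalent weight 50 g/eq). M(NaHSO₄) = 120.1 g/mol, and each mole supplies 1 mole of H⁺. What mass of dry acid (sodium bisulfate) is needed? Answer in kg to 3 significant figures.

17.4 kg

Alkalinity to neutralize: (215 − 188) = 27 mg/L as CaCO₃ × 268,000 L = 7236 g as CaCO₃.
Equivalents of H⁺ required: 7236 ÷ 50 g/eq = 144.7 eq = 144.7 mol NaHSO₄.
Mass of NaHSO₄: 144.7 × 120.1 = 17,380 g.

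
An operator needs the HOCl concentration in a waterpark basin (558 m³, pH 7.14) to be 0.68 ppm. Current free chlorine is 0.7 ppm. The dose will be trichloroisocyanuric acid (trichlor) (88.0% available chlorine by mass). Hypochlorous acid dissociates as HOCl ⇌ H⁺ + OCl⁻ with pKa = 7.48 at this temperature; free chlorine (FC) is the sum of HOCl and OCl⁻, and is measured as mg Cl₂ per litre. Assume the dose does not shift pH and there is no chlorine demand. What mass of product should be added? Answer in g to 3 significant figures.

184 g

Volume: 558 m³ = 558,000 L.
[OCl⁻]/[HOCl] = 10^(pH − pKa) = 10^(7.14 − 7.48) = 0.4571; fraction as HOCl = 1/(1 + 0.4571) = 0.6863.
Free chlorine required for 0.68 ppm HOCl: 0.68 / 0.6863 = 0.9908 ppm.
FC to add: 0.9908 − 0.7 = 0.2908 mg/L as Cl₂.
Cl₂ equivalent: 0.2908 mg/L × 558,000 L = 162.3 g.
Product at 88.0% available Cl: 162.3 / 0.88 = 184.4 g.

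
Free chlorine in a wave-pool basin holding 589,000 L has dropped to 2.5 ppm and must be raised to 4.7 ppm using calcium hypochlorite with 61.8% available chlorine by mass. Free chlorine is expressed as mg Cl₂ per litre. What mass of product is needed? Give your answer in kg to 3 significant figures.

2.10 kg

Chlorine deficit: 4.7 − 2.5 = 2.2 ppm = 2.2 mg/L as Cl₂.
Cl₂ equivalent needed: 2.2 mg/L × 589,000 L = 1,296,000 mg = 1296 g.
Product at 61.8% available chlorine: 1296 / 0.618 = 2097 g.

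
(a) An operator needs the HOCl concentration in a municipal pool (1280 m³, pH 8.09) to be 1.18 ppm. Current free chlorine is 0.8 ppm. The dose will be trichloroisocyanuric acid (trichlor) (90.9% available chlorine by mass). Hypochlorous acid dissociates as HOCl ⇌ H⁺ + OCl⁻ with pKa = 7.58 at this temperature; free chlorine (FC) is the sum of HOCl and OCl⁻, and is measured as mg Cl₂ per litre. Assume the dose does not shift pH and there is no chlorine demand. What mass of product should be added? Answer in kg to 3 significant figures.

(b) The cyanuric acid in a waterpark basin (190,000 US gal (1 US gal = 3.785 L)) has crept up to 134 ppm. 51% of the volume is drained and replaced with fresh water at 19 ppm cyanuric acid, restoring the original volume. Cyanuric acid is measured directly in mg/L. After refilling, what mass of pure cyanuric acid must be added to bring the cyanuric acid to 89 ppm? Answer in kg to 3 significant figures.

(a) 5.91 kg; (b) 9.82 kg

(a) Volume: 1280 m³ = 1,280,000 L.
(a) [OCl⁻]/[HOCl] = 10^(pH − pKa) = 10^(8.09 − 7.58) = 3.236; fraction as HOCl = 1/(1 + 3.236) = 0.2361.
(a) Free chlorine required for 1.18 ppm HOCl: 1.18 / 0.2361 = 4.998 ppm.
(a) FC to add: 4.998 − 0.8 = 4.198 mg/L as Cl₂.
(a) Cl₂ equivalent: 4.198 mg/L × 1,280,000 L = 5374 g.
(a) Product at 90.9% available Cl: 5374 / 0.909 = 5912 g.

(b) Volume: 190,000 US gal × 3.785 L/gal = 719,150 L.
(b) After draining 51% and refilling: 134 × 0.49 + 19 × 0.51 = 75.35 ppm.
(b) Deficit to target: 89 − 75.35 = 13.65 mg/L.
(b) Mass: 13.65 mg/L × 719,150 L = 9816 g cyanuric acid.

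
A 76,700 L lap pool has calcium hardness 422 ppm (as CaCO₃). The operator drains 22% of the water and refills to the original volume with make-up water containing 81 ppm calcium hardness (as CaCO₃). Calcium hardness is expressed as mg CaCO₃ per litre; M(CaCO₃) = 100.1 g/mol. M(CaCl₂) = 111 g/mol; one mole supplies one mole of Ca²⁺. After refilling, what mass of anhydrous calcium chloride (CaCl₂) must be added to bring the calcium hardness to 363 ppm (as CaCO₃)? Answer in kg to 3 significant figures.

1.36 kg

After draining 22% and refilling: 422 × 0.78 + 81 × 0.22 = 346.98 ppm.
Deficit to target: 363 − 346.98 = 16.02 mg/L.
As CaCO₃: 16.02 mg/L × 76,700 L = 1229 g; ÷ 100.1 = 12.28 mol Ca²⁺.
Mass: 12.28 × 111 = 1363 g.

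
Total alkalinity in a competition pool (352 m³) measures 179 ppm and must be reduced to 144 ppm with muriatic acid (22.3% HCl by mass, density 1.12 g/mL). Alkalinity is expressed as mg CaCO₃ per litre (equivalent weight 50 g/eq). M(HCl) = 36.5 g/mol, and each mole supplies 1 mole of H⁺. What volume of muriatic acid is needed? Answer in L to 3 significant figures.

36.0 L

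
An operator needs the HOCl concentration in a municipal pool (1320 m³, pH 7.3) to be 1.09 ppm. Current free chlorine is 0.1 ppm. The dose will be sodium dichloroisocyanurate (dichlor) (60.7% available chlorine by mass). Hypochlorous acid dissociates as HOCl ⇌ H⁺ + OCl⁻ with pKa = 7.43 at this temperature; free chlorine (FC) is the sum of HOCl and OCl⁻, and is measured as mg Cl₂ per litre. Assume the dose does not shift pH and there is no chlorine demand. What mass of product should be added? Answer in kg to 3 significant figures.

Volume: 1320 m³ = 1,320,000 L.
[OCl⁻]/[HOCl] = 10^(pH − pKa) = 10^(7.3 − 7.43) = 0.7413; fraction as HOCl = 1/(1 + 0.7413) = 0.5743.
Free chlorine required for 1.09 ppm HOCl: 1.09 / 0.5743 = 1.898 ppm.
FC to add: 1.898 − 0.1 = 1.798 mg/L as Cl₂.
Cl₂ equivalent: 1.798 mg/L × 1,320,000 L = 2373 g.
Product at 60.7% available Cl: 2373 / 0.607 = 3910 g.

3.91 kg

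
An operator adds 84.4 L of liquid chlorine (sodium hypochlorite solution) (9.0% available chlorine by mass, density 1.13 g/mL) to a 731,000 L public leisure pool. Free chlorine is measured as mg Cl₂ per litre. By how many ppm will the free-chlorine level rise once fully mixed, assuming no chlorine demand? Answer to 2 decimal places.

11.74 ppm

Mass of solution: 84.4 L × 1000 mL/L × 1.13 g/mL = 95,370 g.
Available chlorine delivered: 95,370 g × 0.09 = 8583 g as Cl₂.
Concentration rise: 8583 g / 731,000 L = 11.74 mg/L = 11.74 ppm.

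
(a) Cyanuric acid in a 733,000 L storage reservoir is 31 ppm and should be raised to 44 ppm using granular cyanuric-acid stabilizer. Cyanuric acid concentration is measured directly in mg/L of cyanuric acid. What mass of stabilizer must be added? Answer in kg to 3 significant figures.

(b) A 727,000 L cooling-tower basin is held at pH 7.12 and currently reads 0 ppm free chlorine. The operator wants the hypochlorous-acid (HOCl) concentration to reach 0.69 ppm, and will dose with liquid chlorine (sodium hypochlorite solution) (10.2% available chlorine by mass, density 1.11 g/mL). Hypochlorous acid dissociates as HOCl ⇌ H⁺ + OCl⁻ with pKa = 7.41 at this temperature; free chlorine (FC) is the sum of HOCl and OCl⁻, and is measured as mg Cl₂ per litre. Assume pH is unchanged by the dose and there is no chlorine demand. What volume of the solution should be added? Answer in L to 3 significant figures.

(a) 9.53 kg; (b) 6.70 L

(a) CYA to add: (44 − 31) = 13 mg/L × 733,000 L = 9529 g cyanuric acid.

(b) [OCl⁻]/[HOCl] = 10^(pH − pKa) = 10^(7.12 − 7.41) = 0.5129; fraction as HOCl = 1/(1 + 0.5129) = 0.661.
(b) Free chlorine required for 0.69 ppm HOCl: 0.69 / 0.661 = 1.044 ppm.
(b) FC to add: 1.044 − 0 = 1.044 mg/L as Cl₂.
(b) Cl₂ equivalent: 1.044 mg/L × 727,000 L = 758.9 g.
(b) Product at 10.2% available Cl: 758.9 / 0.102 = 7440 g.
(b) Volume: 7440 g ÷ 1.11 g/mL = 6703 mL.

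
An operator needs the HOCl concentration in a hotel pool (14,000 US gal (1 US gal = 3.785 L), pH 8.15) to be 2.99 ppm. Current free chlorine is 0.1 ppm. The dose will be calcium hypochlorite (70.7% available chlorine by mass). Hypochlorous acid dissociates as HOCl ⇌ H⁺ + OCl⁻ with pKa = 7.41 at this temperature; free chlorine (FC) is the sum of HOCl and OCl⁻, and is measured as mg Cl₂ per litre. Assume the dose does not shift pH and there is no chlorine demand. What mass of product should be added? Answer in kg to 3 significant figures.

1.45 kg

Volume: 14,000 US gal × 3.785 L/gal = 52,990 L.
[OCl⁻]/[HOCl] = 10^(pH − pKa) = 10^(8.15 − 7.41) = 5.495; fraction as HOCl = 1/(1 + 5.495) = 0.154.
Free chlorine required for 2.99 ppm HOCl: 2.99 / 0.154 = 19.42 ppm.
FC to add: 19.42 − 0.1 = 19.32 mg/L as Cl₂.
Cl₂ equivalent: 19.32 mg/L × 52,990 L = 1024 g.
Product at 70.7% available Cl: 1024 / 0.707 = 1448 g.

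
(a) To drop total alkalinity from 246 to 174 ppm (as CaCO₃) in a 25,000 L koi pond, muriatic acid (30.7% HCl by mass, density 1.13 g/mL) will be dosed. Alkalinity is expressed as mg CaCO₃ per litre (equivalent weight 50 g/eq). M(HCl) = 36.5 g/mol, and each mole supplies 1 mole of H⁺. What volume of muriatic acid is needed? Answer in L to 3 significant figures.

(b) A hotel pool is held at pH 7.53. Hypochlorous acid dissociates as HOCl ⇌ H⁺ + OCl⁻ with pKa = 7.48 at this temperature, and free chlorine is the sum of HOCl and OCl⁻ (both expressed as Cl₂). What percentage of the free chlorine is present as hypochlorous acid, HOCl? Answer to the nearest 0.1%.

(a) 3.79 L; (b) 47.1%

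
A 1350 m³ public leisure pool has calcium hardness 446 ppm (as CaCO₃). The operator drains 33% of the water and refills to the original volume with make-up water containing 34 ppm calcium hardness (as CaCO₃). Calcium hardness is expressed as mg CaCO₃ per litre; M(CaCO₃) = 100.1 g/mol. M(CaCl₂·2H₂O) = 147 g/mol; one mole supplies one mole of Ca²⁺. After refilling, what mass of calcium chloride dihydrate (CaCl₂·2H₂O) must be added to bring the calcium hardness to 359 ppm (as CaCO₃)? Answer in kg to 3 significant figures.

97.1 kg

Volume: 1350 m³ = 1,350,000 L.
After draining 33% and refilling: 446 × 0.67 + 34 × 0.33 = 310.04 ppm.
Deficit to target: 359 − 310.04 = 48.96 mg/L.
As CaCO₃: 48.96 mg/L × 1,350,000 L = 66,100 g; ÷ 100.1 = 660.3 mol Ca²⁺.
Mass: 660.3 × 147 = 97,060 g.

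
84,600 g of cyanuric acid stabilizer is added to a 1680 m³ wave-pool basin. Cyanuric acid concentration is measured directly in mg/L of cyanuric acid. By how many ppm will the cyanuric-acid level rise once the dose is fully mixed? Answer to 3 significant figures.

Volume: 1680 m³ = 1,680,000 L.
Rise: 84,600 g / 1,680,000 L × 1000 = 50.36 mg/L.

50.4 ppm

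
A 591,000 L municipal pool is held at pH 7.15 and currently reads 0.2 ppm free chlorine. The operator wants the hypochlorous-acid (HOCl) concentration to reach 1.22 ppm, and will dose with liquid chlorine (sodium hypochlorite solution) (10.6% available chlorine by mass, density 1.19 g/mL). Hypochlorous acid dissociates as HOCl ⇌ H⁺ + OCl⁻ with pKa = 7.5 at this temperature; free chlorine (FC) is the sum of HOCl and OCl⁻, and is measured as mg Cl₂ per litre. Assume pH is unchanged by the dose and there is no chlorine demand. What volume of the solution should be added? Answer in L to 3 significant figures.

[OCl⁻]/[HOCl] = 10^(pH − pKa) = 10^(7.15 − 7.5) = 0.4467; fraction as HOCl = 1/(1 + 0.4467) = 0.6912.
Free chlorine required for 1.22 ppm HOCl: 1.22 / 0.6912 = 1.765 ppm.
FC to add: 1.765 − 0.2 = 1.565 mg/L as Cl₂.
Cl₂ equivalent: 1.565 mg/L × 591,000 L = 924.9 g.
Product at 10.6% available Cl: 924.9 / 0.106 = 8725 g.
Volume: 8725 g ÷ 1.19 g/mL = 7332 mL.

7.33 L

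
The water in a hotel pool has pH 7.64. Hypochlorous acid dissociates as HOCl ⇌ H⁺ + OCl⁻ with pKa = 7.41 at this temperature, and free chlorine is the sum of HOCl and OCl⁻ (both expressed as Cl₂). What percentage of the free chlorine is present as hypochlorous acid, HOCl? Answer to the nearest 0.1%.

37.1%

[OCl⁻]/[HOCl] = 10^(pH − pKa) = 10^(7.64 − 7.41) = 10^0.23 = 1.698.
Fraction as HOCl = 1 / (1 + 1.698) = 0.3706.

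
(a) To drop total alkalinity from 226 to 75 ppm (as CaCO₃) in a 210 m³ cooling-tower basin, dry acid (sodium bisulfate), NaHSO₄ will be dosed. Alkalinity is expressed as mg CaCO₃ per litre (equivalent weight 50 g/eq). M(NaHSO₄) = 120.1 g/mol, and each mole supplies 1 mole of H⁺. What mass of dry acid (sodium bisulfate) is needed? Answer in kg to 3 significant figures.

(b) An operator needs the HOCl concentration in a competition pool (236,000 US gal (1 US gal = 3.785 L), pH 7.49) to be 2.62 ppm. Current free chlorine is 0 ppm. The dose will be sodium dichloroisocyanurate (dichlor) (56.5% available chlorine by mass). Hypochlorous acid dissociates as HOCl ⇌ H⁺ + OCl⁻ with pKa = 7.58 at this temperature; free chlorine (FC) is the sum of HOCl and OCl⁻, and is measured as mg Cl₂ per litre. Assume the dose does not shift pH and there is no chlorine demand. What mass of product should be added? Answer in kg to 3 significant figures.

(a) 76.2 kg; (b) 7.51 kg

(a) Volume: 210 m³ = 210,000 L.
(a) Alkalinity to neutralize: (226 − 75) = 151 mg/L as CaCO₃ × 210,000 L = 31,710 g as CaCO₃.
(a) Equivalents of H⁺ required: 31,710 ÷ 50 g/eq = 634.2 eq = 634.2 mol NaHSO₄.
(a) Mass of NaHSO₄: 634.2 × 120.1 = 76,170 g.

(b) Volume: 236,000 US gal × 3.785 L/gal = 893,260 L.
(b) [OCl⁻]/[HOCl] = 10^(pH − pKa) = 10^(7.49 − 7.58) = 0.8128; fraction as HOCl = 1/(1 + 0.8128) = 0.5516.
(b) Free chlorine required for 2.62 ppm HOCl: 2.62 / 0.5516 = 4.75 ppm.
(b) FC to add: 4.75 − 0 = 4.75 mg/L as Cl₂.
(b) Cl₂ equivalent: 4.75 mg/L × 893,260 L = 4243 g.
(b) Product at 56.5% available Cl: 4243 / 0.565 = 7509 g.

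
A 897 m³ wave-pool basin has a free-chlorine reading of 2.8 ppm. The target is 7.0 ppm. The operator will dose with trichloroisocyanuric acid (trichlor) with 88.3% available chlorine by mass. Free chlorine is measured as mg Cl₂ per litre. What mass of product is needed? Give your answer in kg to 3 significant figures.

Volume: 897 m³ = 897,000 L.
Chlorine deficit: 7.0 − 2.8 = 4.2 ppm = 4.2 mg/L as Cl₂.
Cl₂ equivalent needed: 4.2 mg/L × 897,000 L = 3,767,000 mg = 3767 g.
Product at 88.3% available chlorine: 3767 / 0.883 = 4267 g.

4.27 kg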